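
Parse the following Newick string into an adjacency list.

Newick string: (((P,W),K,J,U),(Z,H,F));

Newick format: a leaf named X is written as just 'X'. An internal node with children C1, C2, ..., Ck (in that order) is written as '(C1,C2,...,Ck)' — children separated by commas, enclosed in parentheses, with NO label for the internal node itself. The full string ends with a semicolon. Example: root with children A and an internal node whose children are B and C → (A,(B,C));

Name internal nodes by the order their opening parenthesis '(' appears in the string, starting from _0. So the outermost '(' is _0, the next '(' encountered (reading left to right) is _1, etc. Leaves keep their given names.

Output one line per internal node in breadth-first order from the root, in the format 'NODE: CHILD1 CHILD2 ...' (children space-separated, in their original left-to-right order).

Answer: _0: _1 _3
_1: _2 K J U
_3: Z H F
_2: P W

Derivation:
Input: (((P,W),K,J,U),(Z,H,F));
Scanning left-to-right, naming '(' by encounter order:
  pos 0: '(' -> open internal node _0 (depth 1)
  pos 1: '(' -> open internal node _1 (depth 2)
  pos 2: '(' -> open internal node _2 (depth 3)
  pos 6: ')' -> close internal node _2 (now at depth 2)
  pos 13: ')' -> close internal node _1 (now at depth 1)
  pos 15: '(' -> open internal node _3 (depth 2)
  pos 21: ')' -> close internal node _3 (now at depth 1)
  pos 22: ')' -> close internal node _0 (now at depth 0)
Total internal nodes: 4
BFS adjacency from root:
  _0: _1 _3
  _1: _2 K J U
  _3: Z H F
  _2: P W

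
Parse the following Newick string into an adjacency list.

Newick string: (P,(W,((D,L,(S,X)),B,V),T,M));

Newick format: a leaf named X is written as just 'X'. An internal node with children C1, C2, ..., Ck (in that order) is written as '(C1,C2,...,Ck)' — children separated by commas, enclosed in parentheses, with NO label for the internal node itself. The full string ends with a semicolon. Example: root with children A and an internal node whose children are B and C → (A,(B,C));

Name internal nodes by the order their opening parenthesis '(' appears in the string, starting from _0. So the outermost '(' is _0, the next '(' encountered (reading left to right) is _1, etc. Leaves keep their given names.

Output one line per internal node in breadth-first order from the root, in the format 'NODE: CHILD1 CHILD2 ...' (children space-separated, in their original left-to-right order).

Answer: _0: P _1
_1: W _2 T M
_2: _3 B V
_3: D L _4
_4: S X

Derivation:
Input: (P,(W,((D,L,(S,X)),B,V),T,M));
Scanning left-to-right, naming '(' by encounter order:
  pos 0: '(' -> open internal node _0 (depth 1)
  pos 3: '(' -> open internal node _1 (depth 2)
  pos 6: '(' -> open internal node _2 (depth 3)
  pos 7: '(' -> open internal node _3 (depth 4)
  pos 12: '(' -> open internal node _4 (depth 5)
  pos 16: ')' -> close internal node _4 (now at depth 4)
  pos 17: ')' -> close internal node _3 (now at depth 3)
  pos 22: ')' -> close internal node _2 (now at depth 2)
  pos 27: ')' -> close internal node _1 (now at depth 1)
  pos 28: ')' -> close internal node _0 (now at depth 0)
Total internal nodes: 5
BFS adjacency from root:
  _0: P _1
  _1: W _2 T M
  _2: _3 B V
  _3: D L _4
  _4: S X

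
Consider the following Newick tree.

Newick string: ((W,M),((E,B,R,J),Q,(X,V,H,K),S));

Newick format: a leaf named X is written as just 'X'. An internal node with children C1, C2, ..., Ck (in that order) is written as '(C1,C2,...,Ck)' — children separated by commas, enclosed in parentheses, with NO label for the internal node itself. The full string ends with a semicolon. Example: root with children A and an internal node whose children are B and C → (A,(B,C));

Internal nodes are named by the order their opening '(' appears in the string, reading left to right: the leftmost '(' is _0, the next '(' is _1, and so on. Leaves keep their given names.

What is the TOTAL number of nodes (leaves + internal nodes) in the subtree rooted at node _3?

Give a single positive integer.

Newick: ((W,M),((E,B,R,J),Q,(X,V,H,K),S));
Locate _3: it is the '(' at position 8 (the 4th '(' reading left to right).
Query: subtree rooted at _3
_3: subtree_size = 1 + 4
  E: subtree_size = 1 + 0
  B: subtree_size = 1 + 0
  R: subtree_size = 1 + 0
  J: subtree_size = 1 + 0
Total subtree size of _3: 5

Answer: 5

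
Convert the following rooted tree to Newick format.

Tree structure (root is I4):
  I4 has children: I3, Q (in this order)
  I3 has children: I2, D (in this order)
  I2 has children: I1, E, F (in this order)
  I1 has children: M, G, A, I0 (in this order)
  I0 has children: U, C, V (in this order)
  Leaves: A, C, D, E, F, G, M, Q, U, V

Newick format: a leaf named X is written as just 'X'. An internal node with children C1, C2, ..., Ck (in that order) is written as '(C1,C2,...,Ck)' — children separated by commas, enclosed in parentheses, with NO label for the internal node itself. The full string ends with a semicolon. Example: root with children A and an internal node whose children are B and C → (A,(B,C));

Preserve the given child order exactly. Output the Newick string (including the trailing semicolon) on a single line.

internal I4 with children ['I3', 'Q']
  internal I3 with children ['I2', 'D']
    internal I2 with children ['I1', 'E', 'F']
      internal I1 with children ['M', 'G', 'A', 'I0']
        leaf 'M' → 'M'
        leaf 'G' → 'G'
        leaf 'A' → 'A'
        internal I0 with children ['U', 'C', 'V']
          leaf 'U' → 'U'
          leaf 'C' → 'C'
          leaf 'V' → 'V'
        → '(U,C,V)'
      → '(M,G,A,(U,C,V))'
      leaf 'E' → 'E'
      leaf 'F' → 'F'
    → '((M,G,A,(U,C,V)),E,F)'
    leaf 'D' → 'D'
  → '(((M,G,A,(U,C,V)),E,F),D)'
  leaf 'Q' → 'Q'
→ '((((M,G,A,(U,C,V)),E,F),D),Q)'
Final: ((((M,G,A,(U,C,V)),E,F),D),Q);

Answer: ((((M,G,A,(U,C,V)),E,F),D),Q);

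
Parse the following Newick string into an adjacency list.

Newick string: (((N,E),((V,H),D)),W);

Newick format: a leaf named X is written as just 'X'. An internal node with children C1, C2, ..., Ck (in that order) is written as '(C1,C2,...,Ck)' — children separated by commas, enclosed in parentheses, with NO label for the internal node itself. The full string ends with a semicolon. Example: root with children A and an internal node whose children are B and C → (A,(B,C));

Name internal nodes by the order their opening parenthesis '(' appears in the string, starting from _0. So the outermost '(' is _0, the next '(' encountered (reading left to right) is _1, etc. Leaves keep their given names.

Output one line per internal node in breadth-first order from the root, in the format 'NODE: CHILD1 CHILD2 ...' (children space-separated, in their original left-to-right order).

Input: (((N,E),((V,H),D)),W);
Scanning left-to-right, naming '(' by encounter order:
  pos 0: '(' -> open internal node _0 (depth 1)
  pos 1: '(' -> open internal node _1 (depth 2)
  pos 2: '(' -> open internal node _2 (depth 3)
  pos 6: ')' -> close internal node _2 (now at depth 2)
  pos 8: '(' -> open internal node _3 (depth 3)
  pos 9: '(' -> open internal node _4 (depth 4)
  pos 13: ')' -> close internal node _4 (now at depth 3)
  pos 16: ')' -> close internal node _3 (now at depth 2)
  pos 17: ')' -> close internal node _1 (now at depth 1)
  pos 20: ')' -> close internal node _0 (now at depth 0)
Total internal nodes: 5
BFS adjacency from root:
  _0: _1 W
  _1: _2 _3
  _2: N E
  _3: _4 D
  _4: V H

Answer: _0: _1 W
_1: _2 _3
_2: N E
_3: _4 D
_4: V H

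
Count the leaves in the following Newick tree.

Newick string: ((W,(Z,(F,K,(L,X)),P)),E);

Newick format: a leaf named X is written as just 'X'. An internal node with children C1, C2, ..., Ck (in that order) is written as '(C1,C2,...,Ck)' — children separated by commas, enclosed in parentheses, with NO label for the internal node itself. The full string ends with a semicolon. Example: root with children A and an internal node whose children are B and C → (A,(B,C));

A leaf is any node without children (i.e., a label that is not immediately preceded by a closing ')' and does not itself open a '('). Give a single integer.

Newick: ((W,(Z,(F,K,(L,X)),P)),E);
Scan left-to-right; a leaf is any maximal label run not followed by '(':
  pos 2: leaf 'W' → count = 1
  pos 5: leaf 'Z' → count = 2
  pos 8: leaf 'F' → count = 3
  pos 10: leaf 'K' → count = 4
  pos 13: leaf 'L' → count = 5
  pos 15: leaf 'X' → count = 6
  pos 19: leaf 'P' → count = 7
  pos 23: leaf 'E' → count = 8
Total leaves: 8

Answer: 8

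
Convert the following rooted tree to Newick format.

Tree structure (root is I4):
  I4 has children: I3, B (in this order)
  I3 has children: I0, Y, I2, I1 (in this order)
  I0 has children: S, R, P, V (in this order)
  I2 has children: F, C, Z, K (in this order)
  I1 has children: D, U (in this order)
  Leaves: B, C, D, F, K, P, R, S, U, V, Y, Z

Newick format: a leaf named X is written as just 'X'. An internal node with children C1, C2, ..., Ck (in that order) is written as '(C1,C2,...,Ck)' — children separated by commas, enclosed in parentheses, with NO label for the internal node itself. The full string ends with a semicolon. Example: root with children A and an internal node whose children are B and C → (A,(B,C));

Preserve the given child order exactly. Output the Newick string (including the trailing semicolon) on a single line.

Answer: (((S,R,P,V),Y,(F,C,Z,K),(D,U)),B);

Derivation:
internal I4 with children ['I3', 'B']
  internal I3 with children ['I0', 'Y', 'I2', 'I1']
    internal I0 with children ['S', 'R', 'P', 'V']
      leaf 'S' → 'S'
      leaf 'R' → 'R'
      leaf 'P' → 'P'
      leaf 'V' → 'V'
    → '(S,R,P,V)'
    leaf 'Y' → 'Y'
    internal I2 with children ['F', 'C', 'Z', 'K']
      leaf 'F' → 'F'
      leaf 'C' → 'C'
      leaf 'Z' → 'Z'
      leaf 'K' → 'K'
    → '(F,C,Z,K)'
    internal I1 with children ['D', 'U']
      leaf 'D' → 'D'
      leaf 'U' → 'U'
    → '(D,U)'
  → '((S,R,P,V),Y,(F,C,Z,K),(D,U))'
  leaf 'B' → 'B'
→ '(((S,R,P,V),Y,(F,C,Z,K),(D,U)),B)'
Final: (((S,R,P,V),Y,(F,C,Z,K),(D,U)),B);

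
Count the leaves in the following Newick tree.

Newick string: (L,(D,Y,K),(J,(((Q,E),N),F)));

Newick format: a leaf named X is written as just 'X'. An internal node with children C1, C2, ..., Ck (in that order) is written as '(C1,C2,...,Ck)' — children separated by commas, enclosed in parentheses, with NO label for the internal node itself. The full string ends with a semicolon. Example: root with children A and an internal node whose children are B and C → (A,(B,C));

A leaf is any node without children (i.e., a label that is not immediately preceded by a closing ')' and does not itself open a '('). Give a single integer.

Answer: 9

Derivation:
Newick: (L,(D,Y,K),(J,(((Q,E),N),F)));
Scan left-to-right; a leaf is any maximal label run not followed by '(':
  pos 1: leaf 'L' → count = 1
  pos 4: leaf 'D' → count = 2
  pos 6: leaf 'Y' → count = 3
  pos 8: leaf 'K' → count = 4
  pos 12: leaf 'J' → count = 5
  pos 17: leaf 'Q' → count = 6
  pos 19: leaf 'E' → count = 7
  pos 22: leaf 'N' → count = 8
  pos 25: leaf 'F' → count = 9
Total leaves: 9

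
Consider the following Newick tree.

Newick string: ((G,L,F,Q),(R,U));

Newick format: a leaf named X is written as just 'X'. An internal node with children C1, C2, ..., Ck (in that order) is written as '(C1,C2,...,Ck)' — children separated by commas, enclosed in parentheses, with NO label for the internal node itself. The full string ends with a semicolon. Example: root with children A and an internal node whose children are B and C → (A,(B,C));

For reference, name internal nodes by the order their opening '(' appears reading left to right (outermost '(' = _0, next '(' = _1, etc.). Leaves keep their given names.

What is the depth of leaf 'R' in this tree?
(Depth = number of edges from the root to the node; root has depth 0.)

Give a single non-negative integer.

Answer: 2

Derivation:
Newick: ((G,L,F,Q),(R,U));
Naming internals by '(' encounter order: outermost '(' = _0, next = _1, ...
Query node: R
Path from root: _0 -> _2 -> R
Depth of R: 2 (number of edges from root)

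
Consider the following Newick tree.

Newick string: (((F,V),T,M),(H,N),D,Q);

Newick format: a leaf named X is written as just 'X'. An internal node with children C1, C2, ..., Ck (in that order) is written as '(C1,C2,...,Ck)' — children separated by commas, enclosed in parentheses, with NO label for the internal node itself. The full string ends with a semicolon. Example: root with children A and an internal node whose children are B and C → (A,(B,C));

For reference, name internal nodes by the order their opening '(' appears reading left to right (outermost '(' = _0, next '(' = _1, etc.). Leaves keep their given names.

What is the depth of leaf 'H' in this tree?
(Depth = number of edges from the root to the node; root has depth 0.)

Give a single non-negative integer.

Answer: 2

Derivation:
Newick: (((F,V),T,M),(H,N),D,Q);
Naming internals by '(' encounter order: outermost '(' = _0, next = _1, ...
Query node: H
Path from root: _0 -> _3 -> H
Depth of H: 2 (number of edges from root)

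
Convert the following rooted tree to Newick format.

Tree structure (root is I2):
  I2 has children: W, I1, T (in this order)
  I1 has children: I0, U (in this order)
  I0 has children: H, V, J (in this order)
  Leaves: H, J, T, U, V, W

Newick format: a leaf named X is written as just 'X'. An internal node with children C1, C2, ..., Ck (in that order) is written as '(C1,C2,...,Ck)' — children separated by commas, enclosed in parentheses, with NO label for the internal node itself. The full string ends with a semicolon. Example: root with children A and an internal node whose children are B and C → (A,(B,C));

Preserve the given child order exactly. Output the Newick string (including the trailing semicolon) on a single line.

internal I2 with children ['W', 'I1', 'T']
  leaf 'W' → 'W'
  internal I1 with children ['I0', 'U']
    internal I0 with children ['H', 'V', 'J']
      leaf 'H' → 'H'
      leaf 'V' → 'V'
      leaf 'J' → 'J'
    → '(H,V,J)'
    leaf 'U' → 'U'
  → '((H,V,J),U)'
  leaf 'T' → 'T'
→ '(W,((H,V,J),U),T)'
Final: (W,((H,V,J),U),T);

Answer: (W,((H,V,J),U),T);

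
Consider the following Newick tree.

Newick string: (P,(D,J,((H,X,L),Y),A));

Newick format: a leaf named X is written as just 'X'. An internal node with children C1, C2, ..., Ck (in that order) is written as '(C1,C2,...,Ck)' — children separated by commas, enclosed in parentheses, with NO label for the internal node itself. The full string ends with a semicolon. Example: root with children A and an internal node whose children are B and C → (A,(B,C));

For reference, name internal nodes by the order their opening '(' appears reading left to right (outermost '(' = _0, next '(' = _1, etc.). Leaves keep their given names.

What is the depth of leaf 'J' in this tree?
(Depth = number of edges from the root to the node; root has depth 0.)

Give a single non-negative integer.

Newick: (P,(D,J,((H,X,L),Y),A));
Naming internals by '(' encounter order: outermost '(' = _0, next = _1, ...
Query node: J
Path from root: _0 -> _1 -> J
Depth of J: 2 (number of edges from root)

Answer: 2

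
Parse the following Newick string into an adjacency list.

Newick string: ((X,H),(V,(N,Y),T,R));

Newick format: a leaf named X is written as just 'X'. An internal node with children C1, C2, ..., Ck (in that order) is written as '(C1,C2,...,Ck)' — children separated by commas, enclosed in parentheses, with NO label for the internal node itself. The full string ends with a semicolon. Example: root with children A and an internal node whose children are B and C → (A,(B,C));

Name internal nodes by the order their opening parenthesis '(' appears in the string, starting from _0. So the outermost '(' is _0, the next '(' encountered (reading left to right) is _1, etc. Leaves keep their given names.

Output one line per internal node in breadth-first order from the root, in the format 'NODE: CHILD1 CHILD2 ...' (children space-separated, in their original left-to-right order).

Answer: _0: _1 _2
_1: X H
_2: V _3 T R
_3: N Y

Derivation:
Input: ((X,H),(V,(N,Y),T,R));
Scanning left-to-right, naming '(' by encounter order:
  pos 0: '(' -> open internal node _0 (depth 1)
  pos 1: '(' -> open internal node _1 (depth 2)
  pos 5: ')' -> close internal node _1 (now at depth 1)
  pos 7: '(' -> open internal node _2 (depth 2)
  pos 10: '(' -> open internal node _3 (depth 3)
  pos 14: ')' -> close internal node _3 (now at depth 2)
  pos 19: ')' -> close internal node _2 (now at depth 1)
  pos 20: ')' -> close internal node _0 (now at depth 0)
Total internal nodes: 4
BFS adjacency from root:
  _0: _1 _2
  _1: X H
  _2: V _3 T R
  _3: N Y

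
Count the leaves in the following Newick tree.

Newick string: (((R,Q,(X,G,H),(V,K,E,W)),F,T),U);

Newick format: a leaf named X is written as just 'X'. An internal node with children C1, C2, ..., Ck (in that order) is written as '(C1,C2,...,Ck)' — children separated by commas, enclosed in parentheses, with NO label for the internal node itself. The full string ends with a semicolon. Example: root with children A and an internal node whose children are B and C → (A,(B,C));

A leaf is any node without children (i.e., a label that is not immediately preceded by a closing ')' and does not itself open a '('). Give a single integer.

Answer: 12

Derivation:
Newick: (((R,Q,(X,G,H),(V,K,E,W)),F,T),U);
Scan left-to-right; a leaf is any maximal label run not followed by '(':
  pos 3: leaf 'R' → count = 1
  pos 5: leaf 'Q' → count = 2
  pos 8: leaf 'X' → count = 3
  pos 10: leaf 'G' → count = 4
  pos 12: leaf 'H' → count = 5
  pos 16: leaf 'V' → count = 6
  pos 18: leaf 'K' → count = 7
  pos 20: leaf 'E' → count = 8
  pos 22: leaf 'W' → count = 9
  pos 26: leaf 'F' → count = 10
  pos 28: leaf 'T' → count = 11
  pos 31: leaf 'U' → count = 12
Total leaves: 12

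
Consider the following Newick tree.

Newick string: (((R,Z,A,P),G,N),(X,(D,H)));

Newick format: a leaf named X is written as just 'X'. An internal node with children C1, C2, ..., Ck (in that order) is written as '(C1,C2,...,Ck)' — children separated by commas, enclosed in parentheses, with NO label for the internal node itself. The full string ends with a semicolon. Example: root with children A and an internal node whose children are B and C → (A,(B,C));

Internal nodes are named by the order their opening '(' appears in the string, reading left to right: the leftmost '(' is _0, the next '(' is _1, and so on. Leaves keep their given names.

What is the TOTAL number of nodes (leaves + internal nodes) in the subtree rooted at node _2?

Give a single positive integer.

Newick: (((R,Z,A,P),G,N),(X,(D,H)));
Locate _2: it is the '(' at position 2 (the 3rd '(' reading left to right).
Query: subtree rooted at _2
_2: subtree_size = 1 + 4
  R: subtree_size = 1 + 0
  Z: subtree_size = 1 + 0
  A: subtree_size = 1 + 0
  P: subtree_size = 1 + 0
Total subtree size of _2: 5

Answer: 5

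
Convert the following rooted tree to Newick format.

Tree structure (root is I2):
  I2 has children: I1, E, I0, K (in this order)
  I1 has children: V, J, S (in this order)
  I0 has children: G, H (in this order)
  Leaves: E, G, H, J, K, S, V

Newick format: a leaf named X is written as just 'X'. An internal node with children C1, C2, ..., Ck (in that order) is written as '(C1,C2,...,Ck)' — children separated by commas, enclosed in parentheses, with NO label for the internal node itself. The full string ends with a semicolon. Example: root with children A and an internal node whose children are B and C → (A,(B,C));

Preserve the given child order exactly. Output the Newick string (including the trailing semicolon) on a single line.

Answer: ((V,J,S),E,(G,H),K);

Derivation:
internal I2 with children ['I1', 'E', 'I0', 'K']
  internal I1 with children ['V', 'J', 'S']
    leaf 'V' → 'V'
    leaf 'J' → 'J'
    leaf 'S' → 'S'
  → '(V,J,S)'
  leaf 'E' → 'E'
  internal I0 with children ['G', 'H']
    leaf 'G' → 'G'
    leaf 'H' → 'H'
  → '(G,H)'
  leaf 'K' → 'K'
→ '((V,J,S),E,(G,H),K)'
Final: ((V,J,S),E,(G,H),K);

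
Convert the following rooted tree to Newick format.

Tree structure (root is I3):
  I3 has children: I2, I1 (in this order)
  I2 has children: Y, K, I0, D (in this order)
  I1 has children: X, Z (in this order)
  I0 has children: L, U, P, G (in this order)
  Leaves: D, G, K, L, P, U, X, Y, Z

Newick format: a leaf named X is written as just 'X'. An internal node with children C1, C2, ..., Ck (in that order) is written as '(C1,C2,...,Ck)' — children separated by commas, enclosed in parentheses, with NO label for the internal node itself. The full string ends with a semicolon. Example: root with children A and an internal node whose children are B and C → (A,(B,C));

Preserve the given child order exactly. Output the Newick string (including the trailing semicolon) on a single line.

internal I3 with children ['I2', 'I1']
  internal I2 with children ['Y', 'K', 'I0', 'D']
    leaf 'Y' → 'Y'
    leaf 'K' → 'K'
    internal I0 with children ['L', 'U', 'P', 'G']
      leaf 'L' → 'L'
      leaf 'U' → 'U'
      leaf 'P' → 'P'
      leaf 'G' → 'G'
    → '(L,U,P,G)'
    leaf 'D' → 'D'
  → '(Y,K,(L,U,P,G),D)'
  internal I1 with children ['X', 'Z']
    leaf 'X' → 'X'
    leaf 'Z' → 'Z'
  → '(X,Z)'
→ '((Y,K,(L,U,P,G),D),(X,Z))'
Final: ((Y,K,(L,U,P,G),D),(X,Z));

Answer: ((Y,K,(L,U,P,G),D),(X,Z));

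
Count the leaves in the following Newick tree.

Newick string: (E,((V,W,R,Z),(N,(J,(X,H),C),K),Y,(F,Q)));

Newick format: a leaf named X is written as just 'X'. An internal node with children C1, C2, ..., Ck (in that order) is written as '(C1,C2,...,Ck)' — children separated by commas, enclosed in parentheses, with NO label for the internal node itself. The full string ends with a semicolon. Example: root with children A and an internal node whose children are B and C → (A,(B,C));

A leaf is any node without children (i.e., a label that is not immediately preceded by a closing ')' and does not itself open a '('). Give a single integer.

Answer: 14

Derivation:
Newick: (E,((V,W,R,Z),(N,(J,(X,H),C),K),Y,(F,Q)));
Scan left-to-right; a leaf is any maximal label run not followed by '(':
  pos 1: leaf 'E' → count = 1
  pos 5: leaf 'V' → count = 2
  pos 7: leaf 'W' → count = 3
  pos 9: leaf 'R' → count = 4
  pos 11: leaf 'Z' → count = 5
  pos 15: leaf 'N' → count = 6
  pos 18: leaf 'J' → count = 7
  pos 21: leaf 'X' → count = 8
  pos 23: leaf 'H' → count = 9
  pos 26: leaf 'C' → count = 10
  pos 29: leaf 'K' → count = 11
  pos 32: leaf 'Y' → count = 12
  pos 35: leaf 'F' → count = 13
  pos 37: leaf 'Q' → count = 14
Total leaves: 14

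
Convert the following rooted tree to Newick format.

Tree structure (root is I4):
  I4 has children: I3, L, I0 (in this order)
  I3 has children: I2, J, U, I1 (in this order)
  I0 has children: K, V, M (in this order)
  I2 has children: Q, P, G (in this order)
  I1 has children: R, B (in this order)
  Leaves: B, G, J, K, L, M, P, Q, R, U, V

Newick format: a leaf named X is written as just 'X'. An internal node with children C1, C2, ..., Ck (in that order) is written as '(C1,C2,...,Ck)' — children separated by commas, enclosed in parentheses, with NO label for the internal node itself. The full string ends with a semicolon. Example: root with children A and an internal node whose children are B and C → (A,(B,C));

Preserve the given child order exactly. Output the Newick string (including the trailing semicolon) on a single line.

internal I4 with children ['I3', 'L', 'I0']
  internal I3 with children ['I2', 'J', 'U', 'I1']
    internal I2 with children ['Q', 'P', 'G']
      leaf 'Q' → 'Q'
      leaf 'P' → 'P'
      leaf 'G' → 'G'
    → '(Q,P,G)'
    leaf 'J' → 'J'
    leaf 'U' → 'U'
    internal I1 with children ['R', 'B']
      leaf 'R' → 'R'
      leaf 'B' → 'B'
    → '(R,B)'
  → '((Q,P,G),J,U,(R,B))'
  leaf 'L' → 'L'
  internal I0 with children ['K', 'V', 'M']
    leaf 'K' → 'K'
    leaf 'V' → 'V'
    leaf 'M' → 'M'
  → '(K,V,M)'
→ '(((Q,P,G),J,U,(R,B)),L,(K,V,M))'
Final: (((Q,P,G),J,U,(R,B)),L,(K,V,M));

Answer: (((Q,P,G),J,U,(R,B)),L,(K,V,M));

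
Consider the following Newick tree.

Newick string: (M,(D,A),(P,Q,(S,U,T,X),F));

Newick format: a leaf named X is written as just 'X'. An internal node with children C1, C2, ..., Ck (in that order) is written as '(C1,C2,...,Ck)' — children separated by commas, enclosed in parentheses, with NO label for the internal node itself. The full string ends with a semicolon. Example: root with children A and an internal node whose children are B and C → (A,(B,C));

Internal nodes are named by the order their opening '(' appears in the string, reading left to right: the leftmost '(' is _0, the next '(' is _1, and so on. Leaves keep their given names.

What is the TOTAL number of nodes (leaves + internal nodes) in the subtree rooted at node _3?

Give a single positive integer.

Newick: (M,(D,A),(P,Q,(S,U,T,X),F));
Locate _3: it is the '(' at position 14 (the 4th '(' reading left to right).
Query: subtree rooted at _3
_3: subtree_size = 1 + 4
  S: subtree_size = 1 + 0
  U: subtree_size = 1 + 0
  T: subtree_size = 1 + 0
  X: subtree_size = 1 + 0
Total subtree size of _3: 5

Answer: 5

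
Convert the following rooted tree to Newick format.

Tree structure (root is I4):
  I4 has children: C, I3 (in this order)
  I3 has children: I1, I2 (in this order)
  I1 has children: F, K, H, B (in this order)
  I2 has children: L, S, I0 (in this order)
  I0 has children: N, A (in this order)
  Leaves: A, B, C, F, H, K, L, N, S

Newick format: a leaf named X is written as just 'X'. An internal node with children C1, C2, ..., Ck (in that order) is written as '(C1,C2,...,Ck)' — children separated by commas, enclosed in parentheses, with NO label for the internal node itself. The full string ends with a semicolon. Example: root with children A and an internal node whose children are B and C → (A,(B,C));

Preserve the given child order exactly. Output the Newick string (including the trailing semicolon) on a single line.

internal I4 with children ['C', 'I3']
  leaf 'C' → 'C'
  internal I3 with children ['I1', 'I2']
    internal I1 with children ['F', 'K', 'H', 'B']
      leaf 'F' → 'F'
      leaf 'K' → 'K'
      leaf 'H' → 'H'
      leaf 'B' → 'B'
    → '(F,K,H,B)'
    internal I2 with children ['L', 'S', 'I0']
      leaf 'L' → 'L'
      leaf 'S' → 'S'
      internal I0 with children ['N', 'A']
        leaf 'N' → 'N'
        leaf 'A' → 'A'
      → '(N,A)'
    → '(L,S,(N,A))'
  → '((F,K,H,B),(L,S,(N,A)))'
→ '(C,((F,K,H,B),(L,S,(N,A))))'
Final: (C,((F,K,H,B),(L,S,(N,A))));

Answer: (C,((F,K,H,B),(L,S,(N,A))));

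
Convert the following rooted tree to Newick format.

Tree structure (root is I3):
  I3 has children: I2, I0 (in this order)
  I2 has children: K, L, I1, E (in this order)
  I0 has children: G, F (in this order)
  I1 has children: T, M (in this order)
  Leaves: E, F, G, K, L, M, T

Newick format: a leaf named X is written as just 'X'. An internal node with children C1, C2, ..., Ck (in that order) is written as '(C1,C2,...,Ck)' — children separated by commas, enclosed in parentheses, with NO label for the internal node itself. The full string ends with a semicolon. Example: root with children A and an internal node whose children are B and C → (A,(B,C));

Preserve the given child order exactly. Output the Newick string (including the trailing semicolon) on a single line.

internal I3 with children ['I2', 'I0']
  internal I2 with children ['K', 'L', 'I1', 'E']
    leaf 'K' → 'K'
    leaf 'L' → 'L'
    internal I1 with children ['T', 'M']
      leaf 'T' → 'T'
      leaf 'M' → 'M'
    → '(T,M)'
    leaf 'E' → 'E'
  → '(K,L,(T,M),E)'
  internal I0 with children ['G', 'F']
    leaf 'G' → 'G'
    leaf 'F' → 'F'
  → '(G,F)'
→ '((K,L,(T,M),E),(G,F))'
Final: ((K,L,(T,M),E),(G,F));

Answer: ((K,L,(T,M),E),(G,F));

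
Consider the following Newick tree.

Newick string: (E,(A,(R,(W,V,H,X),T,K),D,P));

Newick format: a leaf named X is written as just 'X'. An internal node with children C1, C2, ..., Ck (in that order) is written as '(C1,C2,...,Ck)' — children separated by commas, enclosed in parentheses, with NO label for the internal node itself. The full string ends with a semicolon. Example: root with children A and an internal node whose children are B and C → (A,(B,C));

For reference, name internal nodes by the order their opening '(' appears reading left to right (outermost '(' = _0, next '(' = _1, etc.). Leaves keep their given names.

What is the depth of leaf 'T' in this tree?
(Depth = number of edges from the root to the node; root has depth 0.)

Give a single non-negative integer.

Newick: (E,(A,(R,(W,V,H,X),T,K),D,P));
Naming internals by '(' encounter order: outermost '(' = _0, next = _1, ...
Query node: T
Path from root: _0 -> _1 -> _2 -> T
Depth of T: 3 (number of edges from root)

Answer: 3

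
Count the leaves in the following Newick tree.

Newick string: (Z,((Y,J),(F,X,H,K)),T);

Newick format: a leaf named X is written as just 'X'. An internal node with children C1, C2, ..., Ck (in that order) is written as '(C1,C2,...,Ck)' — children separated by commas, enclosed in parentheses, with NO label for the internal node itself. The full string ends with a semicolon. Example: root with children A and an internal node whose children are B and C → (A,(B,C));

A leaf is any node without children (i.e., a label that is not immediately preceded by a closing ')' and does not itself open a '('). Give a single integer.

Newick: (Z,((Y,J),(F,X,H,K)),T);
Scan left-to-right; a leaf is any maximal label run not followed by '(':
  pos 1: leaf 'Z' → count = 1
  pos 5: leaf 'Y' → count = 2
  pos 7: leaf 'J' → count = 3
  pos 11: leaf 'F' → count = 4
  pos 13: leaf 'X' → count = 5
  pos 15: leaf 'H' → count = 6
  pos 17: leaf 'K' → count = 7
  pos 21: leaf 'T' → count = 8
Total leaves: 8

Answer: 8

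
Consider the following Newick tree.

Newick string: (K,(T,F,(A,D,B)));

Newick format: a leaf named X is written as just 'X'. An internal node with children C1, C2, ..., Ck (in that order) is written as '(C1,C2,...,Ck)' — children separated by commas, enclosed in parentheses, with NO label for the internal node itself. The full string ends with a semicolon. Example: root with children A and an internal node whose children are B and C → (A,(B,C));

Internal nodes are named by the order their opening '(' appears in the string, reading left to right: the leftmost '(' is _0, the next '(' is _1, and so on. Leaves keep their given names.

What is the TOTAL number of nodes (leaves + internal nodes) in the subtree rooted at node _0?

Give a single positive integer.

Answer: 9

Derivation:
Newick: (K,(T,F,(A,D,B)));
Locate _0: it is the '(' at position 0 (the 1st '(' reading left to right).
Query: subtree rooted at _0
_0: subtree_size = 1 + 8
  K: subtree_size = 1 + 0
  _1: subtree_size = 1 + 6
    T: subtree_size = 1 + 0
    F: subtree_size = 1 + 0
    _2: subtree_size = 1 + 3
      A: subtree_size = 1 + 0
      D: subtree_size = 1 + 0
      B: subtree_size = 1 + 0
Total subtree size of _0: 9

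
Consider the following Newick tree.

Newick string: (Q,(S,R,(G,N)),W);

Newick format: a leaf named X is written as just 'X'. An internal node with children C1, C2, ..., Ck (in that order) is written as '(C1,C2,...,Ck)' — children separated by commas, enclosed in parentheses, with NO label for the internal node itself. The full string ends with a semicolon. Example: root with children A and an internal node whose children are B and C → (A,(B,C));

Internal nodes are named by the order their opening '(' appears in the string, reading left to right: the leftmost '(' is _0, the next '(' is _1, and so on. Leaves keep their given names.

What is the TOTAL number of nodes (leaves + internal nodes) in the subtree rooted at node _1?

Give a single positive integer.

Answer: 6

Derivation:
Newick: (Q,(S,R,(G,N)),W);
Locate _1: it is the '(' at position 3 (the 2nd '(' reading left to right).
Query: subtree rooted at _1
_1: subtree_size = 1 + 5
  S: subtree_size = 1 + 0
  R: subtree_size = 1 + 0
  _2: subtree_size = 1 + 2
    G: subtree_size = 1 + 0
    N: subtree_size = 1 + 0
Total subtree size of _1: 6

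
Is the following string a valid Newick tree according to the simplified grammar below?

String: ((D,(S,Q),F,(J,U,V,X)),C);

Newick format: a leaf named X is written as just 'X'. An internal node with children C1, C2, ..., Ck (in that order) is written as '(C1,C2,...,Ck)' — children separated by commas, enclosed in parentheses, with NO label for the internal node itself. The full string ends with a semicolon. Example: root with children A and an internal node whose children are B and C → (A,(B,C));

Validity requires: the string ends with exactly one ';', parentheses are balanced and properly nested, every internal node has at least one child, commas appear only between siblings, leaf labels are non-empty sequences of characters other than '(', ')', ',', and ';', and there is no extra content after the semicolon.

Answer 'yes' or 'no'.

Answer: yes

Derivation:
Input: ((D,(S,Q),F,(J,U,V,X)),C);
Paren balance: 4 '(' vs 4 ')' OK
Ends with single ';': True
Full parse: OK
Valid: True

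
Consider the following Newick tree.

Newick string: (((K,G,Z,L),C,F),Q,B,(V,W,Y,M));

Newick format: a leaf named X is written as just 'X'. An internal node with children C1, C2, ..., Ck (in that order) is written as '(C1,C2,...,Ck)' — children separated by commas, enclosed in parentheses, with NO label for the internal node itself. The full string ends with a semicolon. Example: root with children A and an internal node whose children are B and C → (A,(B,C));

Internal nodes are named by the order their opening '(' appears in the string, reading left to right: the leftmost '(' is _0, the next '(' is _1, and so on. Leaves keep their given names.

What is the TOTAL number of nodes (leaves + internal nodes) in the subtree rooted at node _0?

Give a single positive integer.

Newick: (((K,G,Z,L),C,F),Q,B,(V,W,Y,M));
Locate _0: it is the '(' at position 0 (the 1st '(' reading left to right).
Query: subtree rooted at _0
_0: subtree_size = 1 + 15
  _1: subtree_size = 1 + 7
    _2: subtree_size = 1 + 4
      K: subtree_size = 1 + 0
      G: subtree_size = 1 + 0
      Z: subtree_size = 1 + 0
      L: subtree_size = 1 + 0
    C: subtree_size = 1 + 0
    F: subtree_size = 1 + 0
  Q: subtree_size = 1 + 0
  B: subtree_size = 1 + 0
  _3: subtree_size = 1 + 4
    V: subtree_size = 1 + 0
    W: subtree_size = 1 + 0
    Y: subtree_size = 1 + 0
    M: subtree_size = 1 + 0
Total subtree size of _0: 16

Answer: 16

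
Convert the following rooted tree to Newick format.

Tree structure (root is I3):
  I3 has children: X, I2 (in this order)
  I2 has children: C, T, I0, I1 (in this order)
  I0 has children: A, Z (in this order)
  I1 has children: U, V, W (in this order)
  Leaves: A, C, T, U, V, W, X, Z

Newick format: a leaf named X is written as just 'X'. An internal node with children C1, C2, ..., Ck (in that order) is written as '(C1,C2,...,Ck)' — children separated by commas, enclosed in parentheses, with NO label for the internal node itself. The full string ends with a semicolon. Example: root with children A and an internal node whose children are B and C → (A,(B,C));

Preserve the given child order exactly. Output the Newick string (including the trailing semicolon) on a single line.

Answer: (X,(C,T,(A,Z),(U,V,W)));

Derivation:
internal I3 with children ['X', 'I2']
  leaf 'X' → 'X'
  internal I2 with children ['C', 'T', 'I0', 'I1']
    leaf 'C' → 'C'
    leaf 'T' → 'T'
    internal I0 with children ['A', 'Z']
      leaf 'A' → 'A'
      leaf 'Z' → 'Z'
    → '(A,Z)'
    internal I1 with children ['U', 'V', 'W']
      leaf 'U' → 'U'
      leaf 'V' → 'V'
      leaf 'W' → 'W'
    → '(U,V,W)'
  → '(C,T,(A,Z),(U,V,W))'
→ '(X,(C,T,(A,Z),(U,V,W)))'
Final: (X,(C,T,(A,Z),(U,V,W)));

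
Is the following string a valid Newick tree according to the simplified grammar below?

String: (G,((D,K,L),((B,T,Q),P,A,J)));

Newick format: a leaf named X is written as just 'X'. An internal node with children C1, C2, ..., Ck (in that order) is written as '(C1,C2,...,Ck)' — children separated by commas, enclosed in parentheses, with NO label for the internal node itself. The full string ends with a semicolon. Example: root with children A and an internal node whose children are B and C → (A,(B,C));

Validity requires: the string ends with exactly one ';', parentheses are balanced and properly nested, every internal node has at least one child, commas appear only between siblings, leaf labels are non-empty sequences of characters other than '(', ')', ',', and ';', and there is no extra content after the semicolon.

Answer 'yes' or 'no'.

Input: (G,((D,K,L),((B,T,Q),P,A,J)));
Paren balance: 5 '(' vs 5 ')' OK
Ends with single ';': True
Full parse: OK
Valid: True

Answer: yes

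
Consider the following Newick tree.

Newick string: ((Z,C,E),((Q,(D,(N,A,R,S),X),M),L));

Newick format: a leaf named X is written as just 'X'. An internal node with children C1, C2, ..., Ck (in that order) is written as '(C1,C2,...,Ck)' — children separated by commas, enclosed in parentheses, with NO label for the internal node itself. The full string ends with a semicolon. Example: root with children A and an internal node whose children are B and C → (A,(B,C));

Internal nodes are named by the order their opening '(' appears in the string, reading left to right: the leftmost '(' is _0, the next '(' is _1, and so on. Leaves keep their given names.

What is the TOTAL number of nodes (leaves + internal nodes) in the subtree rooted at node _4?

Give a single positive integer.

Newick: ((Z,C,E),((Q,(D,(N,A,R,S),X),M),L));
Locate _4: it is the '(' at position 13 (the 5th '(' reading left to right).
Query: subtree rooted at _4
_4: subtree_size = 1 + 7
  D: subtree_size = 1 + 0
  _5: subtree_size = 1 + 4
    N: subtree_size = 1 + 0
    A: subtree_size = 1 + 0
    R: subtree_size = 1 + 0
    S: subtree_size = 1 + 0
  X: subtree_size = 1 + 0
Total subtree size of _4: 8

Answer: 8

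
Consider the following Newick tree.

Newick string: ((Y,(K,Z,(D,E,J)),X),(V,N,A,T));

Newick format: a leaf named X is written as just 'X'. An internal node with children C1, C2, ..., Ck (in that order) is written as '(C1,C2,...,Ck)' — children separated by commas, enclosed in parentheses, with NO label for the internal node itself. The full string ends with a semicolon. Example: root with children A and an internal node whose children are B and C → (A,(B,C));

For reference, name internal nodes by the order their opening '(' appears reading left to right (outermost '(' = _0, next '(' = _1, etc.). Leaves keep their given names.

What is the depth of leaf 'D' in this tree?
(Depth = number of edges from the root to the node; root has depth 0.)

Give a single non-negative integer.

Newick: ((Y,(K,Z,(D,E,J)),X),(V,N,A,T));
Naming internals by '(' encounter order: outermost '(' = _0, next = _1, ...
Query node: D
Path from root: _0 -> _1 -> _2 -> _3 -> D
Depth of D: 4 (number of edges from root)

Answer: 4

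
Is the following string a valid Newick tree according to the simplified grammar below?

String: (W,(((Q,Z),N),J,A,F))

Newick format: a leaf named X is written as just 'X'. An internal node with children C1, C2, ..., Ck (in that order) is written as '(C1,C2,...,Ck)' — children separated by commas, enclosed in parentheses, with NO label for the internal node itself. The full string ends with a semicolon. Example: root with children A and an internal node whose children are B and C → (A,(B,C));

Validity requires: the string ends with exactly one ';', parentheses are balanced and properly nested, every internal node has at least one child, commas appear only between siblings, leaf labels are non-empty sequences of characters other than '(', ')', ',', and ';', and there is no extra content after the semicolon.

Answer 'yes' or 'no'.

Input: (W,(((Q,Z),N),J,A,F))
Paren balance: 4 '(' vs 4 ')' OK
Ends with single ';': False
Full parse: FAILS (must end with ;)
Valid: False

Answer: no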